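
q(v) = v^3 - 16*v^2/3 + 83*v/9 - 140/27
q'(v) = 3*v^2 - 32*v/3 + 83/9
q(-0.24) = -7.72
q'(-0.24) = 11.96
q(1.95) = -0.07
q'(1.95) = -0.17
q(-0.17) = -6.91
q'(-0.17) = 11.12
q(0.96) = -0.36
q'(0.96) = 1.75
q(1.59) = 0.01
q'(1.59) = -0.15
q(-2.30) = -66.78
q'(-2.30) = 49.63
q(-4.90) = -296.08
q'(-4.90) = 133.52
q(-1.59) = -37.35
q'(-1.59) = 33.77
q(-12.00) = -2611.85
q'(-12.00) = 569.22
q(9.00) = 374.81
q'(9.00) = 156.22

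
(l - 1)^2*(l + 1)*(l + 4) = l^4 + 3*l^3 - 5*l^2 - 3*l + 4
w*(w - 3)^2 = w^3 - 6*w^2 + 9*w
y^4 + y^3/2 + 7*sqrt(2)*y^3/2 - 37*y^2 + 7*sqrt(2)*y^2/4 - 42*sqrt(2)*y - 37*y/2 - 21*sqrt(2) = (y + 1/2)*(y - 7*sqrt(2)/2)*(y + sqrt(2))*(y + 6*sqrt(2))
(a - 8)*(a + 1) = a^2 - 7*a - 8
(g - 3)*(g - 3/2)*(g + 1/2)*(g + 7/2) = g^4 - g^3/2 - 47*g^2/4 + 81*g/8 + 63/8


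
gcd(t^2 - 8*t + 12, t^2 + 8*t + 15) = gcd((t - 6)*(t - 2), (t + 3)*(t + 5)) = 1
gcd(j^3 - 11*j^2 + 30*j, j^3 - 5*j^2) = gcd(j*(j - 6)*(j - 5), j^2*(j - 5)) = j^2 - 5*j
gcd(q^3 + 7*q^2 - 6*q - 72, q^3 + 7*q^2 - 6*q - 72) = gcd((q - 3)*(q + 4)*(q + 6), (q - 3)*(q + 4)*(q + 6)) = q^3 + 7*q^2 - 6*q - 72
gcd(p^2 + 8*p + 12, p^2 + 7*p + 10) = p + 2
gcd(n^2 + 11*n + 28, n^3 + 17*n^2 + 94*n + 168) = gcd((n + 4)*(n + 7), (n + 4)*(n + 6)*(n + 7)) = n^2 + 11*n + 28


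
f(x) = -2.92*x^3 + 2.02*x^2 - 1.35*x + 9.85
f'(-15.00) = -2032.95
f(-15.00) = 10339.60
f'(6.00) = -292.47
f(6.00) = -556.25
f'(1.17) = -8.61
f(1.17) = 6.36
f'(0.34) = -0.99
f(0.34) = 9.51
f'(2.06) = -30.20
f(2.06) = -9.89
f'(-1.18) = -18.31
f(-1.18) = 19.05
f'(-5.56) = -294.62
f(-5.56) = 581.69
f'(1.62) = -17.79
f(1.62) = 0.55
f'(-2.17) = -51.37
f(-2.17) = 52.13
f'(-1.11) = -16.63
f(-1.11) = 17.83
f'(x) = -8.76*x^2 + 4.04*x - 1.35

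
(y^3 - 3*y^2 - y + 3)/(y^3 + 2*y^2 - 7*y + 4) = (y^2 - 2*y - 3)/(y^2 + 3*y - 4)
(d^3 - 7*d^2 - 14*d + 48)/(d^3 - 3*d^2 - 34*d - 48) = (d - 2)/(d + 2)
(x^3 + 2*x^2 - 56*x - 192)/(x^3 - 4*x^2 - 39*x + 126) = (x^2 - 4*x - 32)/(x^2 - 10*x + 21)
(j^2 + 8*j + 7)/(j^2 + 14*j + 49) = (j + 1)/(j + 7)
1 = 1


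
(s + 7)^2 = s^2 + 14*s + 49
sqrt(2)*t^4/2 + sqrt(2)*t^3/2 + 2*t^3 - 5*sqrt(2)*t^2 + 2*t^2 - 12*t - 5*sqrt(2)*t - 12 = (t - 2*sqrt(2))*(t + sqrt(2))*(t + 3*sqrt(2))*(sqrt(2)*t/2 + sqrt(2)/2)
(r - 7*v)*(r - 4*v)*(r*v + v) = r^3*v - 11*r^2*v^2 + r^2*v + 28*r*v^3 - 11*r*v^2 + 28*v^3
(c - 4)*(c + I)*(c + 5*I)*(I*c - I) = I*c^4 - 6*c^3 - 5*I*c^3 + 30*c^2 - I*c^2 - 24*c + 25*I*c - 20*I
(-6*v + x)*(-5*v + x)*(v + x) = 30*v^3 + 19*v^2*x - 10*v*x^2 + x^3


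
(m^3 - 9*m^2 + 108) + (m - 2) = m^3 - 9*m^2 + m + 106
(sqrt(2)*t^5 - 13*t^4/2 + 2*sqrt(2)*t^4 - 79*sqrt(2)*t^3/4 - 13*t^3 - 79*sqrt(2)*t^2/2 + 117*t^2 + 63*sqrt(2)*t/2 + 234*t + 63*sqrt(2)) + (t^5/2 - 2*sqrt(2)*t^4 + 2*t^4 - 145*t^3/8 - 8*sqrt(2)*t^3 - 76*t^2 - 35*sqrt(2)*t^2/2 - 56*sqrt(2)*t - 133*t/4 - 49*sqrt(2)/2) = t^5/2 + sqrt(2)*t^5 - 9*t^4/2 - 111*sqrt(2)*t^3/4 - 249*t^3/8 - 57*sqrt(2)*t^2 + 41*t^2 - 49*sqrt(2)*t/2 + 803*t/4 + 77*sqrt(2)/2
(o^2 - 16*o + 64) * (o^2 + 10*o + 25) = o^4 - 6*o^3 - 71*o^2 + 240*o + 1600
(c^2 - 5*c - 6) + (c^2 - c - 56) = 2*c^2 - 6*c - 62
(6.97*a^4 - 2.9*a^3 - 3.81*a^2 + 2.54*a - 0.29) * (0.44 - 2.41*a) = -16.7977*a^5 + 10.0558*a^4 + 7.9061*a^3 - 7.7978*a^2 + 1.8165*a - 0.1276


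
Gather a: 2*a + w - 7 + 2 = 2*a + w - 5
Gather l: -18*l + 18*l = 0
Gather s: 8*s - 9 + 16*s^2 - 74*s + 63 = 16*s^2 - 66*s + 54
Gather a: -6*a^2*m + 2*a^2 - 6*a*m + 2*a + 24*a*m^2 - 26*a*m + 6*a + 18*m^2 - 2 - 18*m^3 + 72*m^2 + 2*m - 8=a^2*(2 - 6*m) + a*(24*m^2 - 32*m + 8) - 18*m^3 + 90*m^2 + 2*m - 10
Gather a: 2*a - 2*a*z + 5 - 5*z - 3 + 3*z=a*(2 - 2*z) - 2*z + 2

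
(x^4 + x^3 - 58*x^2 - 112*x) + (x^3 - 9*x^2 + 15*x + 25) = x^4 + 2*x^3 - 67*x^2 - 97*x + 25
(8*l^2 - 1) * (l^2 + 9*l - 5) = 8*l^4 + 72*l^3 - 41*l^2 - 9*l + 5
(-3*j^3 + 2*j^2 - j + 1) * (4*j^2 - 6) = -12*j^5 + 8*j^4 + 14*j^3 - 8*j^2 + 6*j - 6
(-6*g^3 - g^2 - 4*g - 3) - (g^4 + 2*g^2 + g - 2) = -g^4 - 6*g^3 - 3*g^2 - 5*g - 1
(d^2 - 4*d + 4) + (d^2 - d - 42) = 2*d^2 - 5*d - 38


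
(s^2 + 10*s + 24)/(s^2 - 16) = (s + 6)/(s - 4)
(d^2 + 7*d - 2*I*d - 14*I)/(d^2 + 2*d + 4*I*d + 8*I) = (d^2 + d*(7 - 2*I) - 14*I)/(d^2 + d*(2 + 4*I) + 8*I)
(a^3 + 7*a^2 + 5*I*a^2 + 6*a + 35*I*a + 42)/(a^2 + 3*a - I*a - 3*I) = (a^2 + a*(7 + 6*I) + 42*I)/(a + 3)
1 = 1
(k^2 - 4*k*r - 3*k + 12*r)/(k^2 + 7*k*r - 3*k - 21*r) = (k - 4*r)/(k + 7*r)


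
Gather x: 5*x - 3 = 5*x - 3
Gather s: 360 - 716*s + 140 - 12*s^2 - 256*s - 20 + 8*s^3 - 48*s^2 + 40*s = 8*s^3 - 60*s^2 - 932*s + 480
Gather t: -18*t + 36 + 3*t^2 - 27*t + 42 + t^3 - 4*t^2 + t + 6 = t^3 - t^2 - 44*t + 84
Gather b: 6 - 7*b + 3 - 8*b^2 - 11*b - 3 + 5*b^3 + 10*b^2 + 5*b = 5*b^3 + 2*b^2 - 13*b + 6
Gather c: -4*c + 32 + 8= 40 - 4*c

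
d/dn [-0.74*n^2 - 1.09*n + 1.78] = -1.48*n - 1.09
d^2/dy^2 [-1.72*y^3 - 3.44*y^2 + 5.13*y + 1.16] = -10.32*y - 6.88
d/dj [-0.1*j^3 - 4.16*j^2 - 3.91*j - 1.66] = -0.3*j^2 - 8.32*j - 3.91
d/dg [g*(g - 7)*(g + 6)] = 3*g^2 - 2*g - 42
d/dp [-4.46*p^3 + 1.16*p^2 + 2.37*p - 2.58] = -13.38*p^2 + 2.32*p + 2.37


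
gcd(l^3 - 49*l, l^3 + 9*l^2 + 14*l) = l^2 + 7*l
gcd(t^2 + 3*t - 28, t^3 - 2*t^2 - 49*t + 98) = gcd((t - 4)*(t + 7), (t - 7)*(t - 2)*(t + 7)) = t + 7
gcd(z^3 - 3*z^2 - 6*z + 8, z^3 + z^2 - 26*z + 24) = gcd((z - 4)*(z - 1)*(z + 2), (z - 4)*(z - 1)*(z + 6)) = z^2 - 5*z + 4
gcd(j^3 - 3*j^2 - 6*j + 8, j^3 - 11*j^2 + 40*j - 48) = j - 4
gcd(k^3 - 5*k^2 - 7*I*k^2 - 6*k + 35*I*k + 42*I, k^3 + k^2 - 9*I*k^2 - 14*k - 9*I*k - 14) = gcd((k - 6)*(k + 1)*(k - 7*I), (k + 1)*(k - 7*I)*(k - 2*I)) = k^2 + k*(1 - 7*I) - 7*I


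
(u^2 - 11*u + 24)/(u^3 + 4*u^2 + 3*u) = (u^2 - 11*u + 24)/(u*(u^2 + 4*u + 3))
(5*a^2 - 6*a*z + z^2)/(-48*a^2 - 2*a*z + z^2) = (-5*a^2 + 6*a*z - z^2)/(48*a^2 + 2*a*z - z^2)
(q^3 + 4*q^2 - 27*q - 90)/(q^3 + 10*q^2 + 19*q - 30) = (q^2 - 2*q - 15)/(q^2 + 4*q - 5)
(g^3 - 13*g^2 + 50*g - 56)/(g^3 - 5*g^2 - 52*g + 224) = (g^2 - 9*g + 14)/(g^2 - g - 56)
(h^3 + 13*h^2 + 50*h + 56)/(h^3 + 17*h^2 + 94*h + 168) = (h + 2)/(h + 6)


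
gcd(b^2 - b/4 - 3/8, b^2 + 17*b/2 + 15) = 1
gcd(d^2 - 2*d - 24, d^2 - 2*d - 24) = d^2 - 2*d - 24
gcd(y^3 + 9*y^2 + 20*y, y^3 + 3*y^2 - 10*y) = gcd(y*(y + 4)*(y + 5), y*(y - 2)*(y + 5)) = y^2 + 5*y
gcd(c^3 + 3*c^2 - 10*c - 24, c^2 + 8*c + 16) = c + 4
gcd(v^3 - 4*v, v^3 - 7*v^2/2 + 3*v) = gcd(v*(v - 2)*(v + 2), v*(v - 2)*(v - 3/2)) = v^2 - 2*v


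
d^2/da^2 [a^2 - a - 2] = 2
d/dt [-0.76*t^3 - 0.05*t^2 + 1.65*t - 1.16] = -2.28*t^2 - 0.1*t + 1.65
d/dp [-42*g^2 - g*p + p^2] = -g + 2*p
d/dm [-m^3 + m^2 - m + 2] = -3*m^2 + 2*m - 1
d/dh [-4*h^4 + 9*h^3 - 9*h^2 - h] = -16*h^3 + 27*h^2 - 18*h - 1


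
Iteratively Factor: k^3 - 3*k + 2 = (k - 1)*(k^2 + k - 2) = (k - 1)*(k + 2)*(k - 1)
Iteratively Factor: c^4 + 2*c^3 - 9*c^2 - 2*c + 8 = (c - 1)*(c^3 + 3*c^2 - 6*c - 8) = (c - 2)*(c - 1)*(c^2 + 5*c + 4) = (c - 2)*(c - 1)*(c + 4)*(c + 1)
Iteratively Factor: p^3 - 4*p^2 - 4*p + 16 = (p - 2)*(p^2 - 2*p - 8) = (p - 2)*(p + 2)*(p - 4)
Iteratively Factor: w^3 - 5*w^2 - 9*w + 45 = (w - 5)*(w^2 - 9) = (w - 5)*(w + 3)*(w - 3)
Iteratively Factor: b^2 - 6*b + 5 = (b - 5)*(b - 1)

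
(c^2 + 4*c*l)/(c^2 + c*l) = (c + 4*l)/(c + l)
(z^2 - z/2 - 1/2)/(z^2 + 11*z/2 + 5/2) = (z - 1)/(z + 5)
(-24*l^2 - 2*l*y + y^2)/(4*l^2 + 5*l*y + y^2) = (-6*l + y)/(l + y)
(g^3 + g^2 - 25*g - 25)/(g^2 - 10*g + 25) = (g^2 + 6*g + 5)/(g - 5)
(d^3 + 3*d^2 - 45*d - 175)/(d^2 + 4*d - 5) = (d^2 - 2*d - 35)/(d - 1)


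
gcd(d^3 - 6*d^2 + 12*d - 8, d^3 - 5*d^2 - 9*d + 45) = 1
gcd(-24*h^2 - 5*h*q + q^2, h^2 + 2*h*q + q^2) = 1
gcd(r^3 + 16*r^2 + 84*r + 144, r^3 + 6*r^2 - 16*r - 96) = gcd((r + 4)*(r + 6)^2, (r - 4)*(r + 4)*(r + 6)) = r^2 + 10*r + 24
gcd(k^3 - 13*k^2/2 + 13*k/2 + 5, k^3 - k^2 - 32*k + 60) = k^2 - 7*k + 10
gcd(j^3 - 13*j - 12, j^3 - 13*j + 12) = 1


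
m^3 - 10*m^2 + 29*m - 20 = (m - 5)*(m - 4)*(m - 1)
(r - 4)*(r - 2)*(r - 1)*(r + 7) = r^4 - 35*r^2 + 90*r - 56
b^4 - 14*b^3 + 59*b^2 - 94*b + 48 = (b - 8)*(b - 3)*(b - 2)*(b - 1)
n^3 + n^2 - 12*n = n*(n - 3)*(n + 4)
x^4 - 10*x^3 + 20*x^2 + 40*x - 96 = (x - 6)*(x - 4)*(x - 2)*(x + 2)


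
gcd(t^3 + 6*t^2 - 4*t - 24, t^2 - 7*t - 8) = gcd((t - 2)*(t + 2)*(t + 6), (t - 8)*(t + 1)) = 1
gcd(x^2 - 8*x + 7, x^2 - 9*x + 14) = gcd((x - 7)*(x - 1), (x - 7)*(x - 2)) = x - 7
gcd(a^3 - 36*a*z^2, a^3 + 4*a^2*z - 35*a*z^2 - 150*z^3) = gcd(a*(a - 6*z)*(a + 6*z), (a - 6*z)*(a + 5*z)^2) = -a + 6*z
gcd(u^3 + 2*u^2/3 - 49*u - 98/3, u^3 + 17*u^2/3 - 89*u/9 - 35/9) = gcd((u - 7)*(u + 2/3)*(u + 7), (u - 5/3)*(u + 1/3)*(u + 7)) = u + 7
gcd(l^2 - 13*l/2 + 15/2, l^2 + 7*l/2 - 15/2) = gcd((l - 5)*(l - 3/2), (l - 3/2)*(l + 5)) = l - 3/2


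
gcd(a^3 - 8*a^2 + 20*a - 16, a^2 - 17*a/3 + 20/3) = a - 4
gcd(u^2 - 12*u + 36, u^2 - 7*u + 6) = u - 6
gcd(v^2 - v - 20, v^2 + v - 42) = 1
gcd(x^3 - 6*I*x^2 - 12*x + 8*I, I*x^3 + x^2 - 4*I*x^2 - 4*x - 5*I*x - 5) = 1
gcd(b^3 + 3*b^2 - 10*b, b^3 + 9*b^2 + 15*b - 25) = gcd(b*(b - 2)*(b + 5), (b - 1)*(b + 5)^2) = b + 5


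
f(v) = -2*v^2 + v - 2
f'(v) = 1 - 4*v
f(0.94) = -2.83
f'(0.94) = -2.76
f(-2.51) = -17.11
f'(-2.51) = 11.04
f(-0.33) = -2.55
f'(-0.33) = 2.32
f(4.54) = -38.68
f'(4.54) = -17.16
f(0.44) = -1.95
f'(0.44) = -0.76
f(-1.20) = -6.08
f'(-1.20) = 5.80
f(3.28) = -20.24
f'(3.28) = -12.12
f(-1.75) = -9.88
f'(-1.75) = 8.00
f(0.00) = -2.00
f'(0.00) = 1.00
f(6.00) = -68.00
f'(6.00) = -23.00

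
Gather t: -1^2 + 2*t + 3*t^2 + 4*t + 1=3*t^2 + 6*t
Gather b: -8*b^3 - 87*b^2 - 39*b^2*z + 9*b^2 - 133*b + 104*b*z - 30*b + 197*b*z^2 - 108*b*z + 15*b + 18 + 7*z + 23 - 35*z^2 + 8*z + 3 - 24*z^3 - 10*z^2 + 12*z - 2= -8*b^3 + b^2*(-39*z - 78) + b*(197*z^2 - 4*z - 148) - 24*z^3 - 45*z^2 + 27*z + 42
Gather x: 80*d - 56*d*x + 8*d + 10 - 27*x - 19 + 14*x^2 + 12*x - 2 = 88*d + 14*x^2 + x*(-56*d - 15) - 11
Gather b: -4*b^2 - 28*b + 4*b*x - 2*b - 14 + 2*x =-4*b^2 + b*(4*x - 30) + 2*x - 14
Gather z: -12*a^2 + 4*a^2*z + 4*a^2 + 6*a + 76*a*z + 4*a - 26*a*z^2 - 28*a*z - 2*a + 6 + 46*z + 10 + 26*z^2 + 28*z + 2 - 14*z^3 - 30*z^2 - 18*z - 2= -8*a^2 + 8*a - 14*z^3 + z^2*(-26*a - 4) + z*(4*a^2 + 48*a + 56) + 16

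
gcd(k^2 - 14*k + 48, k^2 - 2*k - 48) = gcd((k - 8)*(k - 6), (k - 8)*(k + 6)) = k - 8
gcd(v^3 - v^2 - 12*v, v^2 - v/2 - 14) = v - 4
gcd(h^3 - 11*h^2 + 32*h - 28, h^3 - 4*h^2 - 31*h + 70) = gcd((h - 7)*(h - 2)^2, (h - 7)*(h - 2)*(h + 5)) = h^2 - 9*h + 14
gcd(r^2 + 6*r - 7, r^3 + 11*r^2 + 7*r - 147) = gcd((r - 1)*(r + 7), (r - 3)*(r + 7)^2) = r + 7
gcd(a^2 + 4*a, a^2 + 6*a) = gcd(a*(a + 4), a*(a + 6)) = a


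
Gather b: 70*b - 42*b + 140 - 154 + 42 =28*b + 28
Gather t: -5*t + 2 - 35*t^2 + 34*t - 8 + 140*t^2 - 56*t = 105*t^2 - 27*t - 6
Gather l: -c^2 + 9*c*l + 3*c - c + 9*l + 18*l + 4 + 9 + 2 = -c^2 + 2*c + l*(9*c + 27) + 15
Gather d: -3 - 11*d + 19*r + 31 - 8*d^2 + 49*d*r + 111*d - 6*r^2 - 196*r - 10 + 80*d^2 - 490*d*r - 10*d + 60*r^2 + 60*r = 72*d^2 + d*(90 - 441*r) + 54*r^2 - 117*r + 18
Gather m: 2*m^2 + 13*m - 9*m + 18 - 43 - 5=2*m^2 + 4*m - 30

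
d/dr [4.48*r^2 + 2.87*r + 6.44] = 8.96*r + 2.87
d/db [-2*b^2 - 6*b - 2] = -4*b - 6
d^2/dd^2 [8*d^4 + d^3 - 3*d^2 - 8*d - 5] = 96*d^2 + 6*d - 6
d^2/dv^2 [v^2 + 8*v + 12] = 2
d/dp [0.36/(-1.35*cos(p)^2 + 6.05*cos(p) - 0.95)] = (2.178 - 0.972*cos(p))*sin(p)/(1.35*cos(p)^2 - 6.05*cos(p) + 0.95)^2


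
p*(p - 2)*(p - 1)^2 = p^4 - 4*p^3 + 5*p^2 - 2*p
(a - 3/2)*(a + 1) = a^2 - a/2 - 3/2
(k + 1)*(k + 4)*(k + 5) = k^3 + 10*k^2 + 29*k + 20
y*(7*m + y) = 7*m*y + y^2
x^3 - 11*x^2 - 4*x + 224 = (x - 8)*(x - 7)*(x + 4)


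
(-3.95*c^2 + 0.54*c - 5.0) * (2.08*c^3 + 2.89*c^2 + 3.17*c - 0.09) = -8.216*c^5 - 10.2923*c^4 - 21.3609*c^3 - 12.3827*c^2 - 15.8986*c + 0.45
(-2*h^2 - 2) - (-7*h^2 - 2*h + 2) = 5*h^2 + 2*h - 4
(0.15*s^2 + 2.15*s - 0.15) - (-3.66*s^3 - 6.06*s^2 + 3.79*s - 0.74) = 3.66*s^3 + 6.21*s^2 - 1.64*s + 0.59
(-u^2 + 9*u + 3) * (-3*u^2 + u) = 3*u^4 - 28*u^3 + 3*u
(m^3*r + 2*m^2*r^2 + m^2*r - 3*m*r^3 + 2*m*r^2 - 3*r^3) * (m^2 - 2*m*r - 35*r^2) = m^5*r + m^4*r - 42*m^3*r^3 - 64*m^2*r^4 - 42*m^2*r^3 + 105*m*r^5 - 64*m*r^4 + 105*r^5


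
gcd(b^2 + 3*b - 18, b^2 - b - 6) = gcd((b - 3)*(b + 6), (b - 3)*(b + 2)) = b - 3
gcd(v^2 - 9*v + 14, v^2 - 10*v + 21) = v - 7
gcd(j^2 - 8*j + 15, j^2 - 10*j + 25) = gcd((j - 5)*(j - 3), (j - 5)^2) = j - 5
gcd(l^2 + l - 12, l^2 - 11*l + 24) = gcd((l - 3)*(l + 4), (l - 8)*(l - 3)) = l - 3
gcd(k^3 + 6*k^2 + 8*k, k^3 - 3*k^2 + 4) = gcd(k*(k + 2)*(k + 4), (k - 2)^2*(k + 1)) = 1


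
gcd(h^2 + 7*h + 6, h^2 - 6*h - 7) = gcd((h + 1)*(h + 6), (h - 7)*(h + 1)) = h + 1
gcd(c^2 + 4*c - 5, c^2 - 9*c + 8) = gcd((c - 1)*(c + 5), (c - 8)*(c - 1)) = c - 1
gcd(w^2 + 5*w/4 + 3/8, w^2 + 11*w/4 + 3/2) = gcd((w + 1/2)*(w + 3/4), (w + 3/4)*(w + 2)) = w + 3/4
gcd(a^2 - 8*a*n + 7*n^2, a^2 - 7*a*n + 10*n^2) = 1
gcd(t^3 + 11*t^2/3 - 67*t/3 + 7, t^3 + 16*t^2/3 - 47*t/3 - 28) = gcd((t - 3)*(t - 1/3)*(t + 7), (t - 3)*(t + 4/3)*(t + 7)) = t^2 + 4*t - 21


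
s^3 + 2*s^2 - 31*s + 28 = (s - 4)*(s - 1)*(s + 7)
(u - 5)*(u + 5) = u^2 - 25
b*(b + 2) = b^2 + 2*b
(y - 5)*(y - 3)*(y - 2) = y^3 - 10*y^2 + 31*y - 30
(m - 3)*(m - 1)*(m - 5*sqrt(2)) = m^3 - 5*sqrt(2)*m^2 - 4*m^2 + 3*m + 20*sqrt(2)*m - 15*sqrt(2)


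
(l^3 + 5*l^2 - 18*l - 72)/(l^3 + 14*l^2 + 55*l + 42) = (l^2 - l - 12)/(l^2 + 8*l + 7)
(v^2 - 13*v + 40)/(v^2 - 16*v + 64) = (v - 5)/(v - 8)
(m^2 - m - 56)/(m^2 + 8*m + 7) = (m - 8)/(m + 1)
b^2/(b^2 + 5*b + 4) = b^2/(b^2 + 5*b + 4)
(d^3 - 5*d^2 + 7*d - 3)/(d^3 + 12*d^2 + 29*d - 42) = (d^2 - 4*d + 3)/(d^2 + 13*d + 42)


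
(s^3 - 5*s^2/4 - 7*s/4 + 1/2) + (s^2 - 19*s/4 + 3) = s^3 - s^2/4 - 13*s/2 + 7/2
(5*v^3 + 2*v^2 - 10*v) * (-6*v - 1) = -30*v^4 - 17*v^3 + 58*v^2 + 10*v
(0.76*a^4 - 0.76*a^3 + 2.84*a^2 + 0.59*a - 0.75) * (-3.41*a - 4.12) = -2.5916*a^5 - 0.5396*a^4 - 6.5532*a^3 - 13.7127*a^2 + 0.1267*a + 3.09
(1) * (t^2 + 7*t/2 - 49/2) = t^2 + 7*t/2 - 49/2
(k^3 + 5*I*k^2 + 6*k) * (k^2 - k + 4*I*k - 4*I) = k^5 - k^4 + 9*I*k^4 - 14*k^3 - 9*I*k^3 + 14*k^2 + 24*I*k^2 - 24*I*k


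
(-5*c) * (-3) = 15*c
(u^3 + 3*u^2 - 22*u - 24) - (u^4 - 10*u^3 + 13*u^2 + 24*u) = -u^4 + 11*u^3 - 10*u^2 - 46*u - 24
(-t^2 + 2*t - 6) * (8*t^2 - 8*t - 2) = -8*t^4 + 24*t^3 - 62*t^2 + 44*t + 12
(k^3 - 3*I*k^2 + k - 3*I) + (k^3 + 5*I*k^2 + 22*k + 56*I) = 2*k^3 + 2*I*k^2 + 23*k + 53*I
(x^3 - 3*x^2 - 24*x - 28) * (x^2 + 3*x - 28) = x^5 - 61*x^3 - 16*x^2 + 588*x + 784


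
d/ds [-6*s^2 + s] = 1 - 12*s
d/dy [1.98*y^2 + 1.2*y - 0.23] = 3.96*y + 1.2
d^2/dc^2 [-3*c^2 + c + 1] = -6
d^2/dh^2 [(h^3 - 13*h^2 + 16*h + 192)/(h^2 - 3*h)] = 4*(-7*h^3 + 288*h^2 - 864*h + 864)/(h^3*(h^3 - 9*h^2 + 27*h - 27))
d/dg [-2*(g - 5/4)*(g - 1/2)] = 7/2 - 4*g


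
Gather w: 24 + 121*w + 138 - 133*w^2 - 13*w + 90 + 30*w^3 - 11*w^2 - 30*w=30*w^3 - 144*w^2 + 78*w + 252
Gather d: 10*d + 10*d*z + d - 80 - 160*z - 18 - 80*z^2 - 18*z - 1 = d*(10*z + 11) - 80*z^2 - 178*z - 99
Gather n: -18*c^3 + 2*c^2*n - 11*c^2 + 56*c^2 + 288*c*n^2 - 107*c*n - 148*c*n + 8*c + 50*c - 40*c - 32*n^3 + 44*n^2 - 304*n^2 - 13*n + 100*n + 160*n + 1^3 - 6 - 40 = -18*c^3 + 45*c^2 + 18*c - 32*n^3 + n^2*(288*c - 260) + n*(2*c^2 - 255*c + 247) - 45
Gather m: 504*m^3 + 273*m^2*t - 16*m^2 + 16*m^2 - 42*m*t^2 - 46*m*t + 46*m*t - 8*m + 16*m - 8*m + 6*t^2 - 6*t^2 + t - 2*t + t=504*m^3 + 273*m^2*t - 42*m*t^2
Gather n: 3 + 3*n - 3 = 3*n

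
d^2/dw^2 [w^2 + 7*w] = 2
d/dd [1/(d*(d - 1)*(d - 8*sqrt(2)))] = (-d*(d - 1) - d*(d - 8*sqrt(2)) - (d - 1)*(d - 8*sqrt(2)))/(d^2*(d - 1)^2*(d - 8*sqrt(2))^2)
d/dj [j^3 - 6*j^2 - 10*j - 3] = 3*j^2 - 12*j - 10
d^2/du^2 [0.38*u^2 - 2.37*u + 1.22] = 0.760000000000000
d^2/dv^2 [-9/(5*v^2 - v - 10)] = 18*(-25*v^2 + 5*v + (10*v - 1)^2 + 50)/(-5*v^2 + v + 10)^3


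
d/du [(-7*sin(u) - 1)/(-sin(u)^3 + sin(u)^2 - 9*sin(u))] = (-14*sin(u)^3 + 4*sin(u)^2 + 2*sin(u) - 9)*cos(u)/((sin(u)^2 - sin(u) + 9)^2*sin(u)^2)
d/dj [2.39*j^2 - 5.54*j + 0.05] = 4.78*j - 5.54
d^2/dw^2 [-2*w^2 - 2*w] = -4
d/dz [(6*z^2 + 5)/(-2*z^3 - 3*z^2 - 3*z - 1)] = 3*(4*z^4 + 4*z^2 + 6*z + 5)/(4*z^6 + 12*z^5 + 21*z^4 + 22*z^3 + 15*z^2 + 6*z + 1)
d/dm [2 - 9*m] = -9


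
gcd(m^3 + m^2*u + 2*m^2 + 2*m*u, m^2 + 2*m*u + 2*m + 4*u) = m + 2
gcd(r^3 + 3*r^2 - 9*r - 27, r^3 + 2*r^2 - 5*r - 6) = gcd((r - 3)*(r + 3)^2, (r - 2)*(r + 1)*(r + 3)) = r + 3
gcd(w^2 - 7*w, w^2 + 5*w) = w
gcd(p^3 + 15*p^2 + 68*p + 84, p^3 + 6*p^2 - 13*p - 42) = p^2 + 9*p + 14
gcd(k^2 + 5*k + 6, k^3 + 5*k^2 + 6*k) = k^2 + 5*k + 6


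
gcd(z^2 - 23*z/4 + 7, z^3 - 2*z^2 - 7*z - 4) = z - 4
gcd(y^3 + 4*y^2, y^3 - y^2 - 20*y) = y^2 + 4*y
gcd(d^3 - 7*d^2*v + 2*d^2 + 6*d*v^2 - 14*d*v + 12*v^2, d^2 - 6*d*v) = -d + 6*v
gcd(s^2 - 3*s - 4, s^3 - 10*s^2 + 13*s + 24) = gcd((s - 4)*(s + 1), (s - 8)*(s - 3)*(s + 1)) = s + 1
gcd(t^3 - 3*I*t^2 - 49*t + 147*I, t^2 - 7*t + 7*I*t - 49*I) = t - 7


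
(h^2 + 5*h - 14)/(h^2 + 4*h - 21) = (h - 2)/(h - 3)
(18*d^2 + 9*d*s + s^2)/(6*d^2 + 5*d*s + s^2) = (6*d + s)/(2*d + s)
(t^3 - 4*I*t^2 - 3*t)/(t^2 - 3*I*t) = t - I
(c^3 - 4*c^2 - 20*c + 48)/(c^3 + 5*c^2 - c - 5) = (c^3 - 4*c^2 - 20*c + 48)/(c^3 + 5*c^2 - c - 5)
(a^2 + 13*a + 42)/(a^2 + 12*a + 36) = (a + 7)/(a + 6)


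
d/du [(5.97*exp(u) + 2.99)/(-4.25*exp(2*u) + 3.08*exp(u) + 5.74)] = (25.3725*exp(2*u) + 25.415*exp(u) + 25.0586)*exp(u)/(18.0625*exp(4*u) - 26.18*exp(3*u) - 39.3036*exp(2*u) + 35.3584*exp(u) + 32.9476)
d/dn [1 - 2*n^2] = -4*n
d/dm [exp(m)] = exp(m)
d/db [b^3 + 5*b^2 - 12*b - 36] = 3*b^2 + 10*b - 12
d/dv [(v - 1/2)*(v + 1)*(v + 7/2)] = 3*v^2 + 8*v + 5/4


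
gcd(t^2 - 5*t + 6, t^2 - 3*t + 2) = t - 2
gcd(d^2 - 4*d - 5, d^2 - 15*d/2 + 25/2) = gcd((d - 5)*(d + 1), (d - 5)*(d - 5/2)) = d - 5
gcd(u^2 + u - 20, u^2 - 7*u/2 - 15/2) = 1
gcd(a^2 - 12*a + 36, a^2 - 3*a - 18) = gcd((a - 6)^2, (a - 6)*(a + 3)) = a - 6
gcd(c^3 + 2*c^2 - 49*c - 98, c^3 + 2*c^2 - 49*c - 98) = c^3 + 2*c^2 - 49*c - 98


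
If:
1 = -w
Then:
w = -1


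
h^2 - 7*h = h*(h - 7)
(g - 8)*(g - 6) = g^2 - 14*g + 48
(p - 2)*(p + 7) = p^2 + 5*p - 14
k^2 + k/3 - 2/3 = (k - 2/3)*(k + 1)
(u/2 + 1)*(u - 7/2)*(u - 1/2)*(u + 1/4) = u^4/2 - 7*u^3/8 - 27*u^2/8 + 31*u/32 + 7/16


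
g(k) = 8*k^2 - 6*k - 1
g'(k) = 16*k - 6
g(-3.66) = 128.12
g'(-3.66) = -64.56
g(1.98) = 18.48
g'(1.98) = 25.68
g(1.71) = 12.13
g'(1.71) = 21.36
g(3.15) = 59.48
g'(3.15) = 44.40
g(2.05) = 20.32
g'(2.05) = 26.80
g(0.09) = -1.48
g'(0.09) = -4.56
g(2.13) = 22.52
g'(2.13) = 28.08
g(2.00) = 19.00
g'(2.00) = 26.00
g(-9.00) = 701.00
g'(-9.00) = -150.00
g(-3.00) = 89.00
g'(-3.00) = -54.00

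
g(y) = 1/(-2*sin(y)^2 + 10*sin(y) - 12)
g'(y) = (4*sin(y)*cos(y) - 10*cos(y))/(-2*sin(y)^2 + 10*sin(y) - 12)^2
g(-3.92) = -0.17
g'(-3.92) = 0.14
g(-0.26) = -0.07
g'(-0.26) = -0.05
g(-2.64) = -0.06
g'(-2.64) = 0.04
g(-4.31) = -0.22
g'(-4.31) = 0.12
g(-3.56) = -0.12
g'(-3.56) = 0.11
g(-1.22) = -0.04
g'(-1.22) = -0.01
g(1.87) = -0.23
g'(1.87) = 0.10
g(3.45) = -0.07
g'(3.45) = 0.05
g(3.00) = -0.09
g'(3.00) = 0.08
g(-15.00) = -0.05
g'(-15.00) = 0.03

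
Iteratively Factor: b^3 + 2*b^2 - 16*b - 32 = (b + 2)*(b^2 - 16) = (b - 4)*(b + 2)*(b + 4)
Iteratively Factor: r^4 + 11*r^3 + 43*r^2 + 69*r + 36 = (r + 3)*(r^3 + 8*r^2 + 19*r + 12) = (r + 1)*(r + 3)*(r^2 + 7*r + 12) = (r + 1)*(r + 3)*(r + 4)*(r + 3)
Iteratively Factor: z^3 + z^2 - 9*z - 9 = (z + 1)*(z^2 - 9) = (z - 3)*(z + 1)*(z + 3)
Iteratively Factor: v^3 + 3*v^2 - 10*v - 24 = (v + 4)*(v^2 - v - 6) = (v - 3)*(v + 4)*(v + 2)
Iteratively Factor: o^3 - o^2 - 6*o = (o + 2)*(o^2 - 3*o) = o*(o + 2)*(o - 3)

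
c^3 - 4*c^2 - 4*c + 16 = (c - 4)*(c - 2)*(c + 2)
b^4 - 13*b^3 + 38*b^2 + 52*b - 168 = (b - 7)*(b - 6)*(b - 2)*(b + 2)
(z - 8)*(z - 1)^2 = z^3 - 10*z^2 + 17*z - 8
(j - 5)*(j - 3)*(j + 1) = j^3 - 7*j^2 + 7*j + 15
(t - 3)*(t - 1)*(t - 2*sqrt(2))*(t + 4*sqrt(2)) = t^4 - 4*t^3 + 2*sqrt(2)*t^3 - 13*t^2 - 8*sqrt(2)*t^2 + 6*sqrt(2)*t + 64*t - 48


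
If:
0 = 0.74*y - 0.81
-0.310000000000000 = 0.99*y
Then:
No Solution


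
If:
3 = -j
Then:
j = -3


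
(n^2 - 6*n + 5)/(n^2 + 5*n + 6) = (n^2 - 6*n + 5)/(n^2 + 5*n + 6)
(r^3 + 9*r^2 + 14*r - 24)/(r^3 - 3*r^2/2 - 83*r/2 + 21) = 2*(r^2 + 3*r - 4)/(2*r^2 - 15*r + 7)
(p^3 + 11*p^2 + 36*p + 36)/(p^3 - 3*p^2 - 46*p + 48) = (p^2 + 5*p + 6)/(p^2 - 9*p + 8)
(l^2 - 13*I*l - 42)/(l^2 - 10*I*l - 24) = (l - 7*I)/(l - 4*I)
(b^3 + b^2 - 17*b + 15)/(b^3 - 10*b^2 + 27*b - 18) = (b + 5)/(b - 6)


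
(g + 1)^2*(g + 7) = g^3 + 9*g^2 + 15*g + 7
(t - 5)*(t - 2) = t^2 - 7*t + 10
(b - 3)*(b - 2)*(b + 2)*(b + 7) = b^4 + 4*b^3 - 25*b^2 - 16*b + 84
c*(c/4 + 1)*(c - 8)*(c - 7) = c^4/4 - 11*c^3/4 - c^2 + 56*c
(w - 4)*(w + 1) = w^2 - 3*w - 4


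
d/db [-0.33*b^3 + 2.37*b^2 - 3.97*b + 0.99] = -0.99*b^2 + 4.74*b - 3.97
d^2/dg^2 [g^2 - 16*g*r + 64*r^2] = 2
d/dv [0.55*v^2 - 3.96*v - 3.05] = 1.1*v - 3.96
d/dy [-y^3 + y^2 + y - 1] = -3*y^2 + 2*y + 1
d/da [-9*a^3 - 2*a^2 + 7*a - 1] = -27*a^2 - 4*a + 7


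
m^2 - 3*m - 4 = (m - 4)*(m + 1)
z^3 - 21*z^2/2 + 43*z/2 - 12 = (z - 8)*(z - 3/2)*(z - 1)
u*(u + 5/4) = u^2 + 5*u/4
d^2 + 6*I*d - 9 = (d + 3*I)^2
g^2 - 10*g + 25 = (g - 5)^2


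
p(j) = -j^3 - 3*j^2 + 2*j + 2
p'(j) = -3*j^2 - 6*j + 2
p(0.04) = 2.08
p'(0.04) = 1.76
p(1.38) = -3.58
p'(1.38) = -11.99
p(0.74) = 1.43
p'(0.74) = -4.08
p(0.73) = 1.47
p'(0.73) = -3.98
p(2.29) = -21.16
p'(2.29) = -27.47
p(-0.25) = 1.33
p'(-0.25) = 3.31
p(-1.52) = -4.46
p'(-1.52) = 4.19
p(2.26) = -20.35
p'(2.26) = -26.88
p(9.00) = -952.00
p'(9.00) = -295.00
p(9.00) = -952.00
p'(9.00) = -295.00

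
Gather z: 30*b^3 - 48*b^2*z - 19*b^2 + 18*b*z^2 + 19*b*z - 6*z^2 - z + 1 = 30*b^3 - 19*b^2 + z^2*(18*b - 6) + z*(-48*b^2 + 19*b - 1) + 1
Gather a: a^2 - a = a^2 - a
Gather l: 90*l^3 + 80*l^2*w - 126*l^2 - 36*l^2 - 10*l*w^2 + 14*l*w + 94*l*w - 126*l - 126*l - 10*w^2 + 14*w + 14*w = 90*l^3 + l^2*(80*w - 162) + l*(-10*w^2 + 108*w - 252) - 10*w^2 + 28*w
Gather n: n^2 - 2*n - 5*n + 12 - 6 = n^2 - 7*n + 6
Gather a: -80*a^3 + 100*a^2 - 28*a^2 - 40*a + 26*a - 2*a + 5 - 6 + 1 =-80*a^3 + 72*a^2 - 16*a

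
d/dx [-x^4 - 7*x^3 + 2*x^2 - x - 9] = -4*x^3 - 21*x^2 + 4*x - 1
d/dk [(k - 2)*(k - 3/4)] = 2*k - 11/4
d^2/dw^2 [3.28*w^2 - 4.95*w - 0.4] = 6.56000000000000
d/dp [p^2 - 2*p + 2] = 2*p - 2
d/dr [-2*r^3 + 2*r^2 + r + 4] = -6*r^2 + 4*r + 1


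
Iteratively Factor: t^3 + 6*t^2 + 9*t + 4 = (t + 1)*(t^2 + 5*t + 4) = (t + 1)^2*(t + 4)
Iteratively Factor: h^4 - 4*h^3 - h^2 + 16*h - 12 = (h - 2)*(h^3 - 2*h^2 - 5*h + 6) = (h - 2)*(h + 2)*(h^2 - 4*h + 3) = (h - 2)*(h - 1)*(h + 2)*(h - 3)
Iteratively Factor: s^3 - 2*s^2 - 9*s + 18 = (s + 3)*(s^2 - 5*s + 6) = (s - 3)*(s + 3)*(s - 2)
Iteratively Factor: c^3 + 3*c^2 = (c + 3)*(c^2) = c*(c + 3)*(c)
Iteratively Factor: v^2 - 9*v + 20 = (v - 4)*(v - 5)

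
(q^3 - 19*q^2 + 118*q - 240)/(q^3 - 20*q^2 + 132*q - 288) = (q - 5)/(q - 6)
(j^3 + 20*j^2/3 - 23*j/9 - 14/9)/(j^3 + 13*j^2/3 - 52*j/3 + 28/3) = (j + 1/3)/(j - 2)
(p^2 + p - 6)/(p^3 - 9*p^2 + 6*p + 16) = (p + 3)/(p^2 - 7*p - 8)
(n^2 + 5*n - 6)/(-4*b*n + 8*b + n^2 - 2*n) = (-n^2 - 5*n + 6)/(4*b*n - 8*b - n^2 + 2*n)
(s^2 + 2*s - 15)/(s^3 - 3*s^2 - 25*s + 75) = 1/(s - 5)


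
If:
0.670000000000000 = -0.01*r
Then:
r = -67.00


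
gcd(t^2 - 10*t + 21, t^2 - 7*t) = t - 7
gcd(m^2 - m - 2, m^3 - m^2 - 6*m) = 1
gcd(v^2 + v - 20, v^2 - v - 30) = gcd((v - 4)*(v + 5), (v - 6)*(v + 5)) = v + 5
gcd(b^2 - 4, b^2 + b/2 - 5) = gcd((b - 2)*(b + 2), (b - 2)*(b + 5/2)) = b - 2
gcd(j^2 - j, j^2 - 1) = j - 1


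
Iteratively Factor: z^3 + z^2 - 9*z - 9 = (z + 3)*(z^2 - 2*z - 3) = (z - 3)*(z + 3)*(z + 1)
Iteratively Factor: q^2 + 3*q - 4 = (q + 4)*(q - 1)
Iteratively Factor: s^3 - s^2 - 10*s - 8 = (s + 2)*(s^2 - 3*s - 4) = (s - 4)*(s + 2)*(s + 1)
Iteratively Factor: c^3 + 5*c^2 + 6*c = (c)*(c^2 + 5*c + 6) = c*(c + 2)*(c + 3)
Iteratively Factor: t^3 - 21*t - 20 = (t + 4)*(t^2 - 4*t - 5) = (t - 5)*(t + 4)*(t + 1)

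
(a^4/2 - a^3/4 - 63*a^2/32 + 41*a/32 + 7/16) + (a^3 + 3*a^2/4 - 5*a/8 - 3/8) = a^4/2 + 3*a^3/4 - 39*a^2/32 + 21*a/32 + 1/16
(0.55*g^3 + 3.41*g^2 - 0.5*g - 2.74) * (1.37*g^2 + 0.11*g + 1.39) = 0.7535*g^5 + 4.7322*g^4 + 0.4546*g^3 + 0.931099999999999*g^2 - 0.9964*g - 3.8086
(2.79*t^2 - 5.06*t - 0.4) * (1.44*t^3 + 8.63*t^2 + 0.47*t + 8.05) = 4.0176*t^5 + 16.7913*t^4 - 42.9325*t^3 + 16.6293*t^2 - 40.921*t - 3.22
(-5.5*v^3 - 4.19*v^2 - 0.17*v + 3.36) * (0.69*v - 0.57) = -3.795*v^4 + 0.2439*v^3 + 2.271*v^2 + 2.4153*v - 1.9152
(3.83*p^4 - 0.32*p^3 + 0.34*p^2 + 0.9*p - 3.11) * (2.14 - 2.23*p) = -8.5409*p^5 + 8.9098*p^4 - 1.443*p^3 - 1.2794*p^2 + 8.8613*p - 6.6554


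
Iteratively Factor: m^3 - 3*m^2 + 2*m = (m - 2)*(m^2 - m) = m*(m - 2)*(m - 1)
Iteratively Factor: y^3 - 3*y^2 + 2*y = (y - 1)*(y^2 - 2*y) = (y - 2)*(y - 1)*(y)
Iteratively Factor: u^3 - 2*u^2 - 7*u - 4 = (u - 4)*(u^2 + 2*u + 1) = (u - 4)*(u + 1)*(u + 1)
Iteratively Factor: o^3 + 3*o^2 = (o + 3)*(o^2) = o*(o + 3)*(o)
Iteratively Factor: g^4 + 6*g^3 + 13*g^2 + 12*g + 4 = (g + 2)*(g^3 + 4*g^2 + 5*g + 2) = (g + 1)*(g + 2)*(g^2 + 3*g + 2) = (g + 1)*(g + 2)^2*(g + 1)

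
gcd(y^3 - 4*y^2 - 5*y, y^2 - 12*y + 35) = y - 5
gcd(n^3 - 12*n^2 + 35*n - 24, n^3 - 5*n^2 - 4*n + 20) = 1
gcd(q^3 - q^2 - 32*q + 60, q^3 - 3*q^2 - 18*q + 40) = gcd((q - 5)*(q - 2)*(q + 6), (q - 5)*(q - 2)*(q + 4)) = q^2 - 7*q + 10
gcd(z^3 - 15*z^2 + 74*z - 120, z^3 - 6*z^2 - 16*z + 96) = z^2 - 10*z + 24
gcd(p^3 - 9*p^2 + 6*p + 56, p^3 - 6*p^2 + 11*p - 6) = 1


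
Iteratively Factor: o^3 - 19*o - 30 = (o + 2)*(o^2 - 2*o - 15) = (o - 5)*(o + 2)*(o + 3)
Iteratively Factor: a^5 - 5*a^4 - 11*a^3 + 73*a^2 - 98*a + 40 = (a + 4)*(a^4 - 9*a^3 + 25*a^2 - 27*a + 10) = (a - 5)*(a + 4)*(a^3 - 4*a^2 + 5*a - 2) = (a - 5)*(a - 1)*(a + 4)*(a^2 - 3*a + 2) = (a - 5)*(a - 2)*(a - 1)*(a + 4)*(a - 1)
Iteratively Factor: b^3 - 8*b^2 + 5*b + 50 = (b - 5)*(b^2 - 3*b - 10) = (b - 5)^2*(b + 2)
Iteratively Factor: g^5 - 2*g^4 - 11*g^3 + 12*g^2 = (g)*(g^4 - 2*g^3 - 11*g^2 + 12*g) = g*(g + 3)*(g^3 - 5*g^2 + 4*g) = g*(g - 4)*(g + 3)*(g^2 - g) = g*(g - 4)*(g - 1)*(g + 3)*(g)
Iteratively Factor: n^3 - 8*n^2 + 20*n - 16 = (n - 4)*(n^2 - 4*n + 4) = (n - 4)*(n - 2)*(n - 2)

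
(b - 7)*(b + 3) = b^2 - 4*b - 21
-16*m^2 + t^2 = (-4*m + t)*(4*m + t)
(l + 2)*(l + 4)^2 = l^3 + 10*l^2 + 32*l + 32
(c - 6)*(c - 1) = c^2 - 7*c + 6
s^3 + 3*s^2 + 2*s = s*(s + 1)*(s + 2)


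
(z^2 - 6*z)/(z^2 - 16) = z*(z - 6)/(z^2 - 16)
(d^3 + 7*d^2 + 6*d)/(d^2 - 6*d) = (d^2 + 7*d + 6)/(d - 6)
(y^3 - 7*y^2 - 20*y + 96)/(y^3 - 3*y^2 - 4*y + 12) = (y^2 - 4*y - 32)/(y^2 - 4)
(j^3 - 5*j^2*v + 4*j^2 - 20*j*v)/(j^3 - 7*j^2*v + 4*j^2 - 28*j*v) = (-j + 5*v)/(-j + 7*v)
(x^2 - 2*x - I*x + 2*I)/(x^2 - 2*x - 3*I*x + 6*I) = (x - I)/(x - 3*I)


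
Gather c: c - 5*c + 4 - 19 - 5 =-4*c - 20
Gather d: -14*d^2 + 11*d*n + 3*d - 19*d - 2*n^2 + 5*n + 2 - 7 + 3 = -14*d^2 + d*(11*n - 16) - 2*n^2 + 5*n - 2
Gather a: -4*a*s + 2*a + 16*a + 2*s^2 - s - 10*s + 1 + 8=a*(18 - 4*s) + 2*s^2 - 11*s + 9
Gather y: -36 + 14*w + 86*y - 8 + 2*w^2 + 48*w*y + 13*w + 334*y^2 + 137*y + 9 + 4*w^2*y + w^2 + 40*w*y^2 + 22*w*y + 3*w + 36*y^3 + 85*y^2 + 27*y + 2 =3*w^2 + 30*w + 36*y^3 + y^2*(40*w + 419) + y*(4*w^2 + 70*w + 250) - 33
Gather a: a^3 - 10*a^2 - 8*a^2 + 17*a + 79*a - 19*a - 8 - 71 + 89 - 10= a^3 - 18*a^2 + 77*a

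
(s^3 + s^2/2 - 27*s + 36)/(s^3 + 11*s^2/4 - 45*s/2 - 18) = 2*(2*s - 3)/(4*s + 3)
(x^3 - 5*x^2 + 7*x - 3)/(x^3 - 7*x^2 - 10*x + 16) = (x^2 - 4*x + 3)/(x^2 - 6*x - 16)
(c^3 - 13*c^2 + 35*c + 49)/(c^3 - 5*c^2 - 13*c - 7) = (c - 7)/(c + 1)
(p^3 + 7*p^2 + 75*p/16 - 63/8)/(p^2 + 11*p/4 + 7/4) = (4*p^2 + 21*p - 18)/(4*(p + 1))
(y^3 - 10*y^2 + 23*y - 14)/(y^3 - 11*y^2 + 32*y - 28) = (y - 1)/(y - 2)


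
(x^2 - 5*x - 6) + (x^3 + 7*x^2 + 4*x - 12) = x^3 + 8*x^2 - x - 18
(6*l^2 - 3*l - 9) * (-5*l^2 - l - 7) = -30*l^4 + 9*l^3 + 6*l^2 + 30*l + 63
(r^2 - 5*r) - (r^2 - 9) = 9 - 5*r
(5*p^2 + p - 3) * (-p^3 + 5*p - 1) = -5*p^5 - p^4 + 28*p^3 - 16*p + 3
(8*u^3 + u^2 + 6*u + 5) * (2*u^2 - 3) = 16*u^5 + 2*u^4 - 12*u^3 + 7*u^2 - 18*u - 15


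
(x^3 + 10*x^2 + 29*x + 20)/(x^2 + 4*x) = x + 6 + 5/x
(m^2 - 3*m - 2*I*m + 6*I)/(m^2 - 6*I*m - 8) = (m - 3)/(m - 4*I)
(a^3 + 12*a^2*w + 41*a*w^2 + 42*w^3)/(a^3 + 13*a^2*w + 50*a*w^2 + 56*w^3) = (a + 3*w)/(a + 4*w)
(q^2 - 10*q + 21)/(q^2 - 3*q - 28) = (q - 3)/(q + 4)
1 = 1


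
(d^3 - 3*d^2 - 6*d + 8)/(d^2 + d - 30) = (d^3 - 3*d^2 - 6*d + 8)/(d^2 + d - 30)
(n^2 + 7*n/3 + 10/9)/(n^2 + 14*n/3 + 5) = (n + 2/3)/(n + 3)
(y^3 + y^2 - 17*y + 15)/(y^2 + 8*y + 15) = (y^2 - 4*y + 3)/(y + 3)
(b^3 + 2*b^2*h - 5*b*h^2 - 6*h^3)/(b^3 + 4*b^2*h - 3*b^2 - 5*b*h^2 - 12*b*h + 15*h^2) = (b^3 + 2*b^2*h - 5*b*h^2 - 6*h^3)/(b^3 + 4*b^2*h - 3*b^2 - 5*b*h^2 - 12*b*h + 15*h^2)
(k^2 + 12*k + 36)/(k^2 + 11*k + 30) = (k + 6)/(k + 5)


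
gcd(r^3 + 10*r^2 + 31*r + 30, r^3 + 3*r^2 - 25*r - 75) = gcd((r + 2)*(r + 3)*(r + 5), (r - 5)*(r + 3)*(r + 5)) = r^2 + 8*r + 15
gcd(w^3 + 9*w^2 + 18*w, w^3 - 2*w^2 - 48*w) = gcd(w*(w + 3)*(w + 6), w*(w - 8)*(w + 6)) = w^2 + 6*w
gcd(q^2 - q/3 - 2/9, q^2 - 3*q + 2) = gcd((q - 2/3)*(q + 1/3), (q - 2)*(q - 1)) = 1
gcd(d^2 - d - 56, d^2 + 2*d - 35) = d + 7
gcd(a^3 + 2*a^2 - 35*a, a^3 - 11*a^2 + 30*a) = a^2 - 5*a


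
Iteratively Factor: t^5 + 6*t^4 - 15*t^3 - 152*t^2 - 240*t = (t)*(t^4 + 6*t^3 - 15*t^2 - 152*t - 240) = t*(t + 4)*(t^3 + 2*t^2 - 23*t - 60) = t*(t - 5)*(t + 4)*(t^2 + 7*t + 12) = t*(t - 5)*(t + 4)^2*(t + 3)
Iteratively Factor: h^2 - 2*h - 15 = (h - 5)*(h + 3)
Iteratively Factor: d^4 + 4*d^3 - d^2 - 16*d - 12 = (d - 2)*(d^3 + 6*d^2 + 11*d + 6) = (d - 2)*(d + 1)*(d^2 + 5*d + 6) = (d - 2)*(d + 1)*(d + 2)*(d + 3)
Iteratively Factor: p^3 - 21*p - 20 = (p + 1)*(p^2 - p - 20) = (p - 5)*(p + 1)*(p + 4)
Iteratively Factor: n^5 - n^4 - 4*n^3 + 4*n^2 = (n)*(n^4 - n^3 - 4*n^2 + 4*n) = n*(n - 1)*(n^3 - 4*n) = n^2*(n - 1)*(n^2 - 4) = n^2*(n - 1)*(n + 2)*(n - 2)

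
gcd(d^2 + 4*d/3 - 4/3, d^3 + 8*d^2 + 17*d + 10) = d + 2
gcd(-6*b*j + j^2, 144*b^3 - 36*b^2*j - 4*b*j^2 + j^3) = 6*b - j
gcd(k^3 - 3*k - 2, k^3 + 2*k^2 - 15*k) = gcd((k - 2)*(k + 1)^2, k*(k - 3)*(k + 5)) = 1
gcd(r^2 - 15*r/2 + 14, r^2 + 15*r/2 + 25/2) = 1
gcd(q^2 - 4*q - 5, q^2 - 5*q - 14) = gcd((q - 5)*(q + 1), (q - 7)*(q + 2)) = 1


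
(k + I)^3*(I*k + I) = I*k^4 - 3*k^3 + I*k^3 - 3*k^2 - 3*I*k^2 + k - 3*I*k + 1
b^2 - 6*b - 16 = (b - 8)*(b + 2)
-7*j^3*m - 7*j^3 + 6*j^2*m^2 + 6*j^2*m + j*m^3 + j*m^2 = (-j + m)*(7*j + m)*(j*m + j)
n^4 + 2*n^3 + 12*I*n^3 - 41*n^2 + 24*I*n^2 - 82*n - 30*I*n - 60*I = (n + 2)*(n + I)*(n + 5*I)*(n + 6*I)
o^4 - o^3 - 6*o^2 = o^2*(o - 3)*(o + 2)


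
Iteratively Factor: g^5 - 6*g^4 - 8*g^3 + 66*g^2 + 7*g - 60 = (g + 1)*(g^4 - 7*g^3 - g^2 + 67*g - 60) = (g - 4)*(g + 1)*(g^3 - 3*g^2 - 13*g + 15) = (g - 5)*(g - 4)*(g + 1)*(g^2 + 2*g - 3) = (g - 5)*(g - 4)*(g - 1)*(g + 1)*(g + 3)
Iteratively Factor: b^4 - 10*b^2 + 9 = (b + 1)*(b^3 - b^2 - 9*b + 9) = (b + 1)*(b + 3)*(b^2 - 4*b + 3) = (b - 1)*(b + 1)*(b + 3)*(b - 3)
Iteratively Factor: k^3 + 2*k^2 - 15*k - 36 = (k - 4)*(k^2 + 6*k + 9) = (k - 4)*(k + 3)*(k + 3)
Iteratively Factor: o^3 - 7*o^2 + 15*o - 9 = (o - 1)*(o^2 - 6*o + 9) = (o - 3)*(o - 1)*(o - 3)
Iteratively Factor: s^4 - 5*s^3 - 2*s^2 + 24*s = (s - 3)*(s^3 - 2*s^2 - 8*s) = (s - 4)*(s - 3)*(s^2 + 2*s) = (s - 4)*(s - 3)*(s + 2)*(s)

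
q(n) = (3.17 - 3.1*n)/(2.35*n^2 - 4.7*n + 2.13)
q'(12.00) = 0.01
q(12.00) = -0.12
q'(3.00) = 0.35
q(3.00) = -0.67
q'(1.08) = 16.72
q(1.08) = 0.87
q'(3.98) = 0.15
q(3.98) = -0.44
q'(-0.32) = 0.92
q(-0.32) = 1.07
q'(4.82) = 0.09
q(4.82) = -0.35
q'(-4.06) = 0.05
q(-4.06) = 0.26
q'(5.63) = 0.06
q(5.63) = -0.28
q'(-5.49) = 0.03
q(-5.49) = 0.20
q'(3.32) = 0.25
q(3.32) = -0.57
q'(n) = (3.17 - 3.1*n)*(4.7 - 4.7*n)/(2.35*n^2 - 4.7*n + 2.13)^2 - 3.1/(2.35*n^2 - 4.7*n + 2.13)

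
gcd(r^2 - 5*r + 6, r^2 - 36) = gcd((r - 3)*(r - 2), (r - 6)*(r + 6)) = 1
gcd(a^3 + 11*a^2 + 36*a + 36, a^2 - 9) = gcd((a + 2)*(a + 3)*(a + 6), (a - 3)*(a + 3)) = a + 3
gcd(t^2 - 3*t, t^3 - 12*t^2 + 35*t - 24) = t - 3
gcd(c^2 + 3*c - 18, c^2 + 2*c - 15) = c - 3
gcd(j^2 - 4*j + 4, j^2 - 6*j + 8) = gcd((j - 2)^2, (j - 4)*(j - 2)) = j - 2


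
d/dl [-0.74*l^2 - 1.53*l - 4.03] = -1.48*l - 1.53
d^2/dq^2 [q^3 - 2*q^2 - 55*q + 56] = 6*q - 4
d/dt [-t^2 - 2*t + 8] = -2*t - 2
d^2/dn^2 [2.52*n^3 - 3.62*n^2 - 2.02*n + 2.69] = 15.12*n - 7.24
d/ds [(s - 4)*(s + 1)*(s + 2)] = 3*s^2 - 2*s - 10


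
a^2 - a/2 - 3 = (a - 2)*(a + 3/2)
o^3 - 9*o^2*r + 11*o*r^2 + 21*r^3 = (o - 7*r)*(o - 3*r)*(o + r)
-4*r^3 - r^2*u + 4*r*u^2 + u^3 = (-r + u)*(r + u)*(4*r + u)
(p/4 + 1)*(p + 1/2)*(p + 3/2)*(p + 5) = p^4/4 + 11*p^3/4 + 155*p^2/16 + 187*p/16 + 15/4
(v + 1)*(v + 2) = v^2 + 3*v + 2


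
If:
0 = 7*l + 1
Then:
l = -1/7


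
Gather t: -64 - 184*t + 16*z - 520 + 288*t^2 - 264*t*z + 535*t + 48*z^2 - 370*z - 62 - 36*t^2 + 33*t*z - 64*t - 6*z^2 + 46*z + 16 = 252*t^2 + t*(287 - 231*z) + 42*z^2 - 308*z - 630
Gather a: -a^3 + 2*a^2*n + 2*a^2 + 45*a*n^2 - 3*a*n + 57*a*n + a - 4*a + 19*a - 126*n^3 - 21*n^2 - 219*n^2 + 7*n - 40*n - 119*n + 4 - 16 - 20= -a^3 + a^2*(2*n + 2) + a*(45*n^2 + 54*n + 16) - 126*n^3 - 240*n^2 - 152*n - 32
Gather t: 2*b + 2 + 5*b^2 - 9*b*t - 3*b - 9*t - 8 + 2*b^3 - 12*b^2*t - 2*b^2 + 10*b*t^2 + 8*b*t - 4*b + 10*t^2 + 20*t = 2*b^3 + 3*b^2 - 5*b + t^2*(10*b + 10) + t*(-12*b^2 - b + 11) - 6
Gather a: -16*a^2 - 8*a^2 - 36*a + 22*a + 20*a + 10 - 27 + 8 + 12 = -24*a^2 + 6*a + 3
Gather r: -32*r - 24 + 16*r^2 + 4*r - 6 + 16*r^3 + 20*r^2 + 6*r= 16*r^3 + 36*r^2 - 22*r - 30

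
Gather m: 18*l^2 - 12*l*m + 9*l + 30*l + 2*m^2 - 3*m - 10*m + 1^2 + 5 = 18*l^2 + 39*l + 2*m^2 + m*(-12*l - 13) + 6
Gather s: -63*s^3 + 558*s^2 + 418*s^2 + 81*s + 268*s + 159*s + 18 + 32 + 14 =-63*s^3 + 976*s^2 + 508*s + 64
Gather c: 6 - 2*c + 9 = 15 - 2*c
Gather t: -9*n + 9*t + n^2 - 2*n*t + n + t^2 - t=n^2 - 8*n + t^2 + t*(8 - 2*n)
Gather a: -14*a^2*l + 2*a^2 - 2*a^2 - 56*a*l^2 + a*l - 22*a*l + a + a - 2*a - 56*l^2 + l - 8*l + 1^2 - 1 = -14*a^2*l + a*(-56*l^2 - 21*l) - 56*l^2 - 7*l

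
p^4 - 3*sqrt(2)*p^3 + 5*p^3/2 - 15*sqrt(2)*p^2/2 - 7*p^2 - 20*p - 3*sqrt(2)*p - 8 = (p + 1/2)*(p + 2)*(p - 4*sqrt(2))*(p + sqrt(2))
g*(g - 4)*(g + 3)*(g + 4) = g^4 + 3*g^3 - 16*g^2 - 48*g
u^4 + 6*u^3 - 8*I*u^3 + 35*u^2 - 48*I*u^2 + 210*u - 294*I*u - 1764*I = (u + 6)*(u - 7*I)^2*(u + 6*I)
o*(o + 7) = o^2 + 7*o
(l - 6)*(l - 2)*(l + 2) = l^3 - 6*l^2 - 4*l + 24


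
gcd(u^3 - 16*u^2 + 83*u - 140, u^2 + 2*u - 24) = u - 4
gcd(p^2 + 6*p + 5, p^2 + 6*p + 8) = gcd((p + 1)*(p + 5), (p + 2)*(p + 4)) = 1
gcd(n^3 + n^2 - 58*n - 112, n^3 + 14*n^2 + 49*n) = n + 7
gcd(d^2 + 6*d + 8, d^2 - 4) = d + 2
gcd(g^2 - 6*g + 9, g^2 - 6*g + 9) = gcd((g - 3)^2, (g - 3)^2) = g^2 - 6*g + 9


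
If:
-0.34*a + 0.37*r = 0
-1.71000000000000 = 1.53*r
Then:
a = -1.22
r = -1.12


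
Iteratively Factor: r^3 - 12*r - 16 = (r + 2)*(r^2 - 2*r - 8) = (r + 2)^2*(r - 4)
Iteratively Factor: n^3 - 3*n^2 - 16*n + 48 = (n - 4)*(n^2 + n - 12) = (n - 4)*(n + 4)*(n - 3)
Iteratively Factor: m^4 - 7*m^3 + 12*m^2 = (m - 4)*(m^3 - 3*m^2) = m*(m - 4)*(m^2 - 3*m) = m*(m - 4)*(m - 3)*(m)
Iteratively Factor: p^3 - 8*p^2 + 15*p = (p)*(p^2 - 8*p + 15) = p*(p - 5)*(p - 3)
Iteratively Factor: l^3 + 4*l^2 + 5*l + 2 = (l + 2)*(l^2 + 2*l + 1) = (l + 1)*(l + 2)*(l + 1)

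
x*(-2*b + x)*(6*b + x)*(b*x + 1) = -12*b^3*x^2 + 4*b^2*x^3 - 12*b^2*x + b*x^4 + 4*b*x^2 + x^3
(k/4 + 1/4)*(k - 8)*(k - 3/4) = k^3/4 - 31*k^2/16 - 11*k/16 + 3/2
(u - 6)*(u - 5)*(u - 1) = u^3 - 12*u^2 + 41*u - 30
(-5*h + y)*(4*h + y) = -20*h^2 - h*y + y^2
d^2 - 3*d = d*(d - 3)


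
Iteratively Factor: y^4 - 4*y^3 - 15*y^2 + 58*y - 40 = (y - 1)*(y^3 - 3*y^2 - 18*y + 40) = (y - 1)*(y + 4)*(y^2 - 7*y + 10) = (y - 5)*(y - 1)*(y + 4)*(y - 2)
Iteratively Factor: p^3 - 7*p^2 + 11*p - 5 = (p - 5)*(p^2 - 2*p + 1) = (p - 5)*(p - 1)*(p - 1)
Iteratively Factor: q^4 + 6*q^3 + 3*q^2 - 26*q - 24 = (q - 2)*(q^3 + 8*q^2 + 19*q + 12) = (q - 2)*(q + 1)*(q^2 + 7*q + 12) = (q - 2)*(q + 1)*(q + 3)*(q + 4)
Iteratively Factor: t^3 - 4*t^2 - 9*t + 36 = (t - 4)*(t^2 - 9) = (t - 4)*(t - 3)*(t + 3)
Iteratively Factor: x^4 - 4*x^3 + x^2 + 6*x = (x + 1)*(x^3 - 5*x^2 + 6*x) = (x - 3)*(x + 1)*(x^2 - 2*x) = (x - 3)*(x - 2)*(x + 1)*(x)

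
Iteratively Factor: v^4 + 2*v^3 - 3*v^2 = (v + 3)*(v^3 - v^2) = (v - 1)*(v + 3)*(v^2) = v*(v - 1)*(v + 3)*(v)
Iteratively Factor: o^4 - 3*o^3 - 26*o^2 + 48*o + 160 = (o - 5)*(o^3 + 2*o^2 - 16*o - 32) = (o - 5)*(o - 4)*(o^2 + 6*o + 8) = (o - 5)*(o - 4)*(o + 2)*(o + 4)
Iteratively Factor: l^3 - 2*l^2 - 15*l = (l - 5)*(l^2 + 3*l) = (l - 5)*(l + 3)*(l)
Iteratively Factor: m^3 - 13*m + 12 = (m + 4)*(m^2 - 4*m + 3) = (m - 3)*(m + 4)*(m - 1)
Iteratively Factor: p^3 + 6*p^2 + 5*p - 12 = (p - 1)*(p^2 + 7*p + 12) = (p - 1)*(p + 3)*(p + 4)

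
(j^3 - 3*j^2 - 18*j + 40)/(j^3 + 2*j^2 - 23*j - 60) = (j - 2)/(j + 3)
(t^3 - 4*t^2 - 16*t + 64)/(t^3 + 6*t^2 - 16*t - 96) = (t - 4)/(t + 6)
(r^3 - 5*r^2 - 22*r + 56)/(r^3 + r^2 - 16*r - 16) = (r^2 - 9*r + 14)/(r^2 - 3*r - 4)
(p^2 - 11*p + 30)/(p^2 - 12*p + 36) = (p - 5)/(p - 6)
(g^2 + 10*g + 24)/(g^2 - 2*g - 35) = (g^2 + 10*g + 24)/(g^2 - 2*g - 35)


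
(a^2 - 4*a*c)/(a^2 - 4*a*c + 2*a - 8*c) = a/(a + 2)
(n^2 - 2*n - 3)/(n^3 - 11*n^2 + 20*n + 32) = (n - 3)/(n^2 - 12*n + 32)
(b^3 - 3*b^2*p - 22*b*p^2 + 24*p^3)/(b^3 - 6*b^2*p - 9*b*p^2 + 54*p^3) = (-b^2 - 3*b*p + 4*p^2)/(-b^2 + 9*p^2)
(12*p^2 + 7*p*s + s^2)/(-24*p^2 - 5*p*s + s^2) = (-4*p - s)/(8*p - s)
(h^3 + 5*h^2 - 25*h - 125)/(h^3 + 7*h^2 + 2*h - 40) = (h^2 - 25)/(h^2 + 2*h - 8)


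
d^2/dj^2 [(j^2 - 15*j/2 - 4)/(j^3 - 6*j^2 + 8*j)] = (2*j^6 - 45*j^5 + 174*j^4 + 60*j^3 - 1056*j^2 + 1152*j - 512)/(j^3*(j^6 - 18*j^5 + 132*j^4 - 504*j^3 + 1056*j^2 - 1152*j + 512))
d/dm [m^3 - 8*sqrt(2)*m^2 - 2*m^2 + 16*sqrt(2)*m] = 3*m^2 - 16*sqrt(2)*m - 4*m + 16*sqrt(2)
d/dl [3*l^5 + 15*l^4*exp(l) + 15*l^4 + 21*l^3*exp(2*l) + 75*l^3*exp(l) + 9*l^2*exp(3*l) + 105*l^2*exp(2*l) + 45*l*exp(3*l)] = 15*l^4*exp(l) + 15*l^4 + 42*l^3*exp(2*l) + 135*l^3*exp(l) + 60*l^3 + 27*l^2*exp(3*l) + 273*l^2*exp(2*l) + 225*l^2*exp(l) + 153*l*exp(3*l) + 210*l*exp(2*l) + 45*exp(3*l)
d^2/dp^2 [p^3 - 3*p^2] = 6*p - 6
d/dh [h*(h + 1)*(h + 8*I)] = 3*h^2 + h*(2 + 16*I) + 8*I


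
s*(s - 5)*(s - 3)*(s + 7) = s^4 - s^3 - 41*s^2 + 105*s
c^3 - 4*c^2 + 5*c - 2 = (c - 2)*(c - 1)^2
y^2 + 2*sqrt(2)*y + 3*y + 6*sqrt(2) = (y + 3)*(y + 2*sqrt(2))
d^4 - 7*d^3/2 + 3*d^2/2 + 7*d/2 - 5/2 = (d - 5/2)*(d - 1)^2*(d + 1)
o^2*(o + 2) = o^3 + 2*o^2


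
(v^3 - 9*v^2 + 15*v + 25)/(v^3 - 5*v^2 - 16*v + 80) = (v^2 - 4*v - 5)/(v^2 - 16)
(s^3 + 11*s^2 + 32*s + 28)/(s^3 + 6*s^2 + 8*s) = (s^2 + 9*s + 14)/(s*(s + 4))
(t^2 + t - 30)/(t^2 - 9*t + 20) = (t + 6)/(t - 4)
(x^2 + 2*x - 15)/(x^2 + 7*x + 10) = (x - 3)/(x + 2)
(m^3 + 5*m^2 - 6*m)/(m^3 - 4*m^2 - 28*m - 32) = m*(-m^2 - 5*m + 6)/(-m^3 + 4*m^2 + 28*m + 32)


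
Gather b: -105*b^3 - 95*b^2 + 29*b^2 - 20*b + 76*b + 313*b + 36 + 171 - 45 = -105*b^3 - 66*b^2 + 369*b + 162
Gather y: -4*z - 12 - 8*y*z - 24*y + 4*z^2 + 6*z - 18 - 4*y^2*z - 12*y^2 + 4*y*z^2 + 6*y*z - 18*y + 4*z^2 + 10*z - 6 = y^2*(-4*z - 12) + y*(4*z^2 - 2*z - 42) + 8*z^2 + 12*z - 36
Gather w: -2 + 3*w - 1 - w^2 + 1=-w^2 + 3*w - 2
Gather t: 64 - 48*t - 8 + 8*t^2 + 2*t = 8*t^2 - 46*t + 56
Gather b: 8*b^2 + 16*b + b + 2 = 8*b^2 + 17*b + 2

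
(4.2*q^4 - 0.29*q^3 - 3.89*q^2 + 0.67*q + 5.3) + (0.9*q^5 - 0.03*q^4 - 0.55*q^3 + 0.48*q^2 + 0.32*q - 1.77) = 0.9*q^5 + 4.17*q^4 - 0.84*q^3 - 3.41*q^2 + 0.99*q + 3.53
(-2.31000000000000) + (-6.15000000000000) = -8.46000000000000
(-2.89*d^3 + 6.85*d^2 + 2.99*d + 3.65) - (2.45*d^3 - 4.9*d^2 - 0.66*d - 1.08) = -5.34*d^3 + 11.75*d^2 + 3.65*d + 4.73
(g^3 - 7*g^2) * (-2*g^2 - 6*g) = -2*g^5 + 8*g^4 + 42*g^3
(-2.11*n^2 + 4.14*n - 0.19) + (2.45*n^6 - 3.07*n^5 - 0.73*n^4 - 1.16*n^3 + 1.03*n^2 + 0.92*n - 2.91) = 2.45*n^6 - 3.07*n^5 - 0.73*n^4 - 1.16*n^3 - 1.08*n^2 + 5.06*n - 3.1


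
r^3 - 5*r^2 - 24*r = r*(r - 8)*(r + 3)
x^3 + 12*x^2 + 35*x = x*(x + 5)*(x + 7)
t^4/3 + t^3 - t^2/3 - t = t*(t/3 + 1)*(t - 1)*(t + 1)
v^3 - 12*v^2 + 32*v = v*(v - 8)*(v - 4)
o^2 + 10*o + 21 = (o + 3)*(o + 7)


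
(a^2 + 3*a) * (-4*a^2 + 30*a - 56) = -4*a^4 + 18*a^3 + 34*a^2 - 168*a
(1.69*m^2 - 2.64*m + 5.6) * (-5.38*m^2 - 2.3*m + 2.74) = -9.0922*m^4 + 10.3162*m^3 - 19.4254*m^2 - 20.1136*m + 15.344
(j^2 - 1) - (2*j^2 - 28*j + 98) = -j^2 + 28*j - 99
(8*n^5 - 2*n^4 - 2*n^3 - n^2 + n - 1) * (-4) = -32*n^5 + 8*n^4 + 8*n^3 + 4*n^2 - 4*n + 4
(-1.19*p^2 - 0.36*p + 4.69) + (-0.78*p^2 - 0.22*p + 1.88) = -1.97*p^2 - 0.58*p + 6.57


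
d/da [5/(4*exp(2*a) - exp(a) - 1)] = (5 - 40*exp(a))*exp(a)/(-4*exp(2*a) + exp(a) + 1)^2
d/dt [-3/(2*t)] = 3/(2*t^2)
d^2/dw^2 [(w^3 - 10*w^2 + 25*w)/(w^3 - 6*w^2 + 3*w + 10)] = 4*(-2*w^3 + 3*w^2 - 15*w + 7)/(w^6 - 3*w^5 - 3*w^4 + 11*w^3 + 6*w^2 - 12*w - 8)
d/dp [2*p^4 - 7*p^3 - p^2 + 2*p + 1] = 8*p^3 - 21*p^2 - 2*p + 2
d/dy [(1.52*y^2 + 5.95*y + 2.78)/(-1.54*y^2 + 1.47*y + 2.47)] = (11.3974*y^2 + 16.0712*y + 10.6099)/(2.3716*y^4 - 4.5276*y^3 - 5.4467*y^2 + 7.2618*y + 6.1009)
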